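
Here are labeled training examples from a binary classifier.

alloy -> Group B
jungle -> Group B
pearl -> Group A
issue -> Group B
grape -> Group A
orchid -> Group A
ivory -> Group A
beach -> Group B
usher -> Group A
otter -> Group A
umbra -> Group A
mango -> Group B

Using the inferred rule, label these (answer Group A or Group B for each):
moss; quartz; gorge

The simplest hypothesis consistent with all the labels is: contains 'r'.

Group B, Group A, Group A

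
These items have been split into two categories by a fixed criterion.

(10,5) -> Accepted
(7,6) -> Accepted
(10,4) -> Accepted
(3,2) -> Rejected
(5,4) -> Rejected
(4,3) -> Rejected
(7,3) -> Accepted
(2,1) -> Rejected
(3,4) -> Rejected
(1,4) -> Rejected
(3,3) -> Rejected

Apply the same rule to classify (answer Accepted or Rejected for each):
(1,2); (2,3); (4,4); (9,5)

Rejected, Rejected, Rejected, Accepted

The rule appears to be: sum ≥ 10.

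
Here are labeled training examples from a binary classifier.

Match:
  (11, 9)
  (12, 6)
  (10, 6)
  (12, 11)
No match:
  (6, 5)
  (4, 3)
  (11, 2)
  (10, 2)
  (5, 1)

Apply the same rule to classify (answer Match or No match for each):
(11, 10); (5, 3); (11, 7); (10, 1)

Match, No match, Match, No match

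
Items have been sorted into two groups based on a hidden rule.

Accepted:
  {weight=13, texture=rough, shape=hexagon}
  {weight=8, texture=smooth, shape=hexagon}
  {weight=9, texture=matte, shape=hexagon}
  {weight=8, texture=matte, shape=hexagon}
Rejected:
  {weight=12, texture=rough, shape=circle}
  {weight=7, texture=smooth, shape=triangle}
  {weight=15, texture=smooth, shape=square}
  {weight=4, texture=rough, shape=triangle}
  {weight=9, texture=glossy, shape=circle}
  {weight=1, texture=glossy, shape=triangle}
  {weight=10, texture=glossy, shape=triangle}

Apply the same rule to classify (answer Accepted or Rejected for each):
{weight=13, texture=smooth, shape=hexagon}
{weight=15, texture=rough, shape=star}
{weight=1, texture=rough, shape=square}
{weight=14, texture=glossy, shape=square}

A rule that fits every label: shape is hexagon — true of each 'Accepted' example, false of each 'Rejected' one.
{weight=13, texture=smooth, shape=hexagon}: shape is hexagon, fits → Accepted.
{weight=15, texture=rough, shape=star}: shape is star, doesn't qualify → Rejected.
{weight=1, texture=rough, shape=square}: shape is square, doesn't qualify → Rejected.
{weight=14, texture=glossy, shape=square}: shape is square, doesn't qualify → Rejected.

Accepted, Rejected, Rejected, Rejected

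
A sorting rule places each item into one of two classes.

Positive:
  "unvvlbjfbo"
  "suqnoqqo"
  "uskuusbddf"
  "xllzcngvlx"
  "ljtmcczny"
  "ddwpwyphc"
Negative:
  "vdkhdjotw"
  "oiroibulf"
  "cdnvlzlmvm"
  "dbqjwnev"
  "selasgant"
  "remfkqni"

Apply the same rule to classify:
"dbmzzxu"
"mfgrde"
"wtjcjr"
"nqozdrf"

Positive, Negative, Negative, Negative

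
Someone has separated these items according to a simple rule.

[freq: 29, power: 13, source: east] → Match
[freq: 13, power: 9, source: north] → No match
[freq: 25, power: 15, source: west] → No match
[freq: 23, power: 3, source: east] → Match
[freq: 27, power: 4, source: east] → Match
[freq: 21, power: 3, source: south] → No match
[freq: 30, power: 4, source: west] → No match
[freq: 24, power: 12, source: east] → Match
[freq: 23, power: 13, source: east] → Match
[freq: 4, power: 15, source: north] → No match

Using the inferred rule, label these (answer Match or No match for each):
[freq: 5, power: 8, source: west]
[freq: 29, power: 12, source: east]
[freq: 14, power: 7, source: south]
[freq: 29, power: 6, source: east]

One predicate separates the groups cleanly: source is east.
[freq: 5, power: 8, source: west]: source is west — fails the rule, so No match. [freq: 29, power: 12, source: east]: source is east — checks out, so Match. [freq: 14, power: 7, source: south]: source is south — fails the rule, so No match. [freq: 29, power: 6, source: east]: source is east — checks out, so Match.

No match, Match, No match, Match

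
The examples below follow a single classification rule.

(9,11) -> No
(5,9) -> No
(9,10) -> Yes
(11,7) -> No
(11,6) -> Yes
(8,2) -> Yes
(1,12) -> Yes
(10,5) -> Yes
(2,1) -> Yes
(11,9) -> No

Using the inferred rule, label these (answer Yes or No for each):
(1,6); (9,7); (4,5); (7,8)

Yes, No, Yes, Yes

Every 'Yes' example satisfies: product is even. None of the 'No' examples do.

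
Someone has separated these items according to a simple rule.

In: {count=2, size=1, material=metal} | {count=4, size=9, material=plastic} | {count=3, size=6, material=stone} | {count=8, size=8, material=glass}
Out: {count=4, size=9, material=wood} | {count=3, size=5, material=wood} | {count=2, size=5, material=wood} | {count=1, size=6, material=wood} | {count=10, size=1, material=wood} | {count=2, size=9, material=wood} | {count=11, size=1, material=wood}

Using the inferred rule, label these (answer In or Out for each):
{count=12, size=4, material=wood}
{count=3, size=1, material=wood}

Checking candidate rules against both groups, what survives is: material is not wood.
Out: {count=12, size=4, material=wood}, since material is wood. Out: {count=3, size=1, material=wood}, since material is wood.

Out, Out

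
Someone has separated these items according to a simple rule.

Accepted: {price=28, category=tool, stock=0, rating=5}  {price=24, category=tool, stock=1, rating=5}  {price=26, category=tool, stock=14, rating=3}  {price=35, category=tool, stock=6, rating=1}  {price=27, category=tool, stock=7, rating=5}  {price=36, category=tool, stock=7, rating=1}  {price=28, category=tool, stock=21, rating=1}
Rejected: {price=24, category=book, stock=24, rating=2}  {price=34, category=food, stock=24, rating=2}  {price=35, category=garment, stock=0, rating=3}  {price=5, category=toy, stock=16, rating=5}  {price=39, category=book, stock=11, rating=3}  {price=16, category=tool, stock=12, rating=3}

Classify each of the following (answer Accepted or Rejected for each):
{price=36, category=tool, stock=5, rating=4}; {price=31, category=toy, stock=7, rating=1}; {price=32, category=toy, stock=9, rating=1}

Accepted, Rejected, Rejected

Rule: category is tool AND price ≥ 24. This holds for each 'Accepted' example and fails for each 'Rejected' one.
{price=36, category=tool, stock=5, rating=4} → category is tool, price = 36 → Accepted. {price=31, category=toy, stock=7, rating=1} → category is toy, price = 31 → Rejected. {price=32, category=toy, stock=9, rating=1} → category is toy, price = 32 → Rejected.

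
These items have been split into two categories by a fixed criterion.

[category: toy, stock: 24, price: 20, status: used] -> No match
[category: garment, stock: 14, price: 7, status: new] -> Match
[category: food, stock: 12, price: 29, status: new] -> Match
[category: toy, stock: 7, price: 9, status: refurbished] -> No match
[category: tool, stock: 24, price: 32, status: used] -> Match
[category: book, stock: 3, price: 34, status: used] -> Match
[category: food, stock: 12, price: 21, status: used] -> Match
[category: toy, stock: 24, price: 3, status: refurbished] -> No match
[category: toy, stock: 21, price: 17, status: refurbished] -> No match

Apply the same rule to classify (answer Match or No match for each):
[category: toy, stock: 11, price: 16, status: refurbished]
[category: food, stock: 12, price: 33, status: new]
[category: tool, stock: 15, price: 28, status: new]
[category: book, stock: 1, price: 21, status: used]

No match, Match, Match, Match

The common property of the 'Match' items is: category is not toy. No 'No match' item has it.
[category: toy, stock: 11, price: 16, status: refurbished]: category is toy, does not fit → No match. [category: food, stock: 12, price: 33, status: new]: category is food, matches → Match. [category: tool, stock: 15, price: 28, status: new]: category is tool, matches → Match. [category: book, stock: 1, price: 21, status: used]: category is book, matches → Match.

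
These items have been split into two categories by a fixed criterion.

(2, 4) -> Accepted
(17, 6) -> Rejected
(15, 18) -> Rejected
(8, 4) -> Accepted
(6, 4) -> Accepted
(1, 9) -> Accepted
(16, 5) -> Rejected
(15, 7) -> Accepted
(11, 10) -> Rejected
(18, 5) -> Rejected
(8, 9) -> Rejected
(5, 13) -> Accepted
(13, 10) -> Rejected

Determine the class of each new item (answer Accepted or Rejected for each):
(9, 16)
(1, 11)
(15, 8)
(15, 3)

Rejected, Accepted, Rejected, Accepted

Looking at the examples, the only property every 'Accepted' case has and every 'Rejected' case lacks is: sum is even.
(9, 16): Rejected (9+16 = 25).
(1, 11): Accepted (1+11 = 12).
(15, 8): Rejected (15+8 = 23).
(15, 3): Accepted (15+3 = 18).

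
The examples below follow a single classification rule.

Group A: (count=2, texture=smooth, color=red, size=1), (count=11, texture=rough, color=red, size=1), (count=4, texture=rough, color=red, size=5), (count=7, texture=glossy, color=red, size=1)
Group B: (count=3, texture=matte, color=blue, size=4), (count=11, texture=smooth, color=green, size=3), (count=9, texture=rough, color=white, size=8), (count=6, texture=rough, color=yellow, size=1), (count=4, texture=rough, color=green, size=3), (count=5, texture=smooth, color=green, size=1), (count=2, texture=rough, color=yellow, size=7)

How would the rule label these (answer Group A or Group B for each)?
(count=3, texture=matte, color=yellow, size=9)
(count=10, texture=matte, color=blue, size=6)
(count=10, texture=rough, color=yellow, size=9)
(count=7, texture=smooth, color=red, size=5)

Group B, Group B, Group B, Group A

One predicate separates the groups cleanly: color is red.
(count=3, texture=matte, color=yellow, size=9): color is yellow — fails the rule, so Group B.
(count=10, texture=matte, color=blue, size=6): color is blue — fails the rule, so Group B.
(count=10, texture=rough, color=yellow, size=9): color is yellow — fails the rule, so Group B.
(count=7, texture=smooth, color=red, size=5): color is red — matches, so Group A.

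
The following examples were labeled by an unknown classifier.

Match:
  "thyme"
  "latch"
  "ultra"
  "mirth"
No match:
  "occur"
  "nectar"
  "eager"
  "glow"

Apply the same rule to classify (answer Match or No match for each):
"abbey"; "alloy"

No match, No match

The simplest hypothesis consistent with all the labels is: odd length AND contains 't'.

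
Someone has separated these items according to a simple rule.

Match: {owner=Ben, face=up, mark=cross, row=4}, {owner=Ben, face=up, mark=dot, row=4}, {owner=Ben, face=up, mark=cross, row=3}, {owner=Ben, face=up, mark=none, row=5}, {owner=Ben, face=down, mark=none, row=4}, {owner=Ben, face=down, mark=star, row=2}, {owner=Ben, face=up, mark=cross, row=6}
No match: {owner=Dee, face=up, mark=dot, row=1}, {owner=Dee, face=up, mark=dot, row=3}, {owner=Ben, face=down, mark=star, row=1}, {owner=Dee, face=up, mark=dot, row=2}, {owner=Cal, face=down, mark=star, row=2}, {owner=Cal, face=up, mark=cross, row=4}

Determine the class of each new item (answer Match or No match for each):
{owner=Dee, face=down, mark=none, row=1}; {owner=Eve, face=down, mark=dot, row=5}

One predicate separates the groups cleanly: owner is Ben AND row ≥ 2.
{owner=Dee, face=down, mark=none, row=1} — owner is Dee, row = 1, hence No match. {owner=Eve, face=down, mark=dot, row=5} — owner is Eve, row = 5, hence No match.

No match, No match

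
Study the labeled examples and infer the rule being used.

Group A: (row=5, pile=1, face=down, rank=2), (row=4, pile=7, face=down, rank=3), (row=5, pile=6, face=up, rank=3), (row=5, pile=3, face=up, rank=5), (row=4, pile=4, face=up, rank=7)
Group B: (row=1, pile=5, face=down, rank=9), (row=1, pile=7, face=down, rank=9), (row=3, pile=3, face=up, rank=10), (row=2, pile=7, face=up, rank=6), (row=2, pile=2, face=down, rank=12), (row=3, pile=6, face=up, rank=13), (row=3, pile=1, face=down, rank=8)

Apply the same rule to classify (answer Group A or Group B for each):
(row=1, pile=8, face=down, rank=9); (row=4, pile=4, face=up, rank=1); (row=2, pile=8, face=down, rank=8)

Group B, Group A, Group B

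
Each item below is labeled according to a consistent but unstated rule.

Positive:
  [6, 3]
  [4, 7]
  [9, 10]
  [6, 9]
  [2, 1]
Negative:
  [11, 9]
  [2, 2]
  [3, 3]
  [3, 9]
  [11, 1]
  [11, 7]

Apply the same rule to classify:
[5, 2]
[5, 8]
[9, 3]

Positive, Positive, Negative

Comparing the two groups points to one rule — sum is odd.
[5, 2]: Positive (5+2 = 7).
[5, 8]: Positive (5+8 = 13).
[9, 3]: Negative (9+3 = 12).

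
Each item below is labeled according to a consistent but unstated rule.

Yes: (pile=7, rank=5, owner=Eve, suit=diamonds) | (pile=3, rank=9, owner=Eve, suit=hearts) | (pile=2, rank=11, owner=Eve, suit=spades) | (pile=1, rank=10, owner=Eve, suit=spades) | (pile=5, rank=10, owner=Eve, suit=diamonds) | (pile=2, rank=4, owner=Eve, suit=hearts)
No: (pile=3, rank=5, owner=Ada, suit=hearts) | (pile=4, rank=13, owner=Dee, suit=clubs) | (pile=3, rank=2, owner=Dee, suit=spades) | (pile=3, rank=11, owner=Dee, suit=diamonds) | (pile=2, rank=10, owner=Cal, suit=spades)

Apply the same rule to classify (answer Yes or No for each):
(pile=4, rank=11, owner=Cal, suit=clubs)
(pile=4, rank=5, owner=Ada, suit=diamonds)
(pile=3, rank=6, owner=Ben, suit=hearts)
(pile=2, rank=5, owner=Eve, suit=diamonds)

The common property of the 'Yes' items is: owner is Eve. No 'No' item has it.
(pile=4, rank=11, owner=Cal, suit=clubs): owner is Cal — does not satisfy this, so No. (pile=4, rank=5, owner=Ada, suit=diamonds): owner is Ada — does not satisfy this, so No. (pile=3, rank=6, owner=Ben, suit=hearts): owner is Ben — does not satisfy this, so No. (pile=2, rank=5, owner=Eve, suit=diamonds): owner is Eve — qualifies, so Yes.

No, No, No, Yes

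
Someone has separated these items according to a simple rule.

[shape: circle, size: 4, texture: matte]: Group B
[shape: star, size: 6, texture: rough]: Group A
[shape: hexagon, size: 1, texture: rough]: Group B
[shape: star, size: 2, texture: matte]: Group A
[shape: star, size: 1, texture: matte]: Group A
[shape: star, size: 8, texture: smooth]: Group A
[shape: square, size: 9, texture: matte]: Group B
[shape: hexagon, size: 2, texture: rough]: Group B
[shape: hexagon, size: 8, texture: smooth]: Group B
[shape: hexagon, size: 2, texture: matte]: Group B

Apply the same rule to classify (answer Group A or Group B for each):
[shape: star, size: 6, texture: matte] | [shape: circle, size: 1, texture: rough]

Group A, Group B

The common property of the 'Group A' items is: shape is star. No 'Group B' item has it.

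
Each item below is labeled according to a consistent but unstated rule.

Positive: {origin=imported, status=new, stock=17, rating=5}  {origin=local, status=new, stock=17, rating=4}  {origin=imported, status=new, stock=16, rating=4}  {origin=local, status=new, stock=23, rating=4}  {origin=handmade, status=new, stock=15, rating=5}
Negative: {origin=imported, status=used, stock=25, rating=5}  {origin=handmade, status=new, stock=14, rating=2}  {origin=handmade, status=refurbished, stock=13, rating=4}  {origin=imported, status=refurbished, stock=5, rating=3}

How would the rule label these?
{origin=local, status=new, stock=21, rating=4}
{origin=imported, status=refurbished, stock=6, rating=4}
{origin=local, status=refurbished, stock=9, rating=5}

'Positive' ⟺ status is new AND rating ≥ 3.
{origin=local, status=new, stock=21, rating=4} — status is new, rating = 4, hence Positive.
{origin=imported, status=refurbished, stock=6, rating=4} — status is refurbished, rating = 4, hence Negative.
{origin=local, status=refurbished, stock=9, rating=5} — status is refurbished, rating = 5, hence Negative.

Positive, Negative, Negative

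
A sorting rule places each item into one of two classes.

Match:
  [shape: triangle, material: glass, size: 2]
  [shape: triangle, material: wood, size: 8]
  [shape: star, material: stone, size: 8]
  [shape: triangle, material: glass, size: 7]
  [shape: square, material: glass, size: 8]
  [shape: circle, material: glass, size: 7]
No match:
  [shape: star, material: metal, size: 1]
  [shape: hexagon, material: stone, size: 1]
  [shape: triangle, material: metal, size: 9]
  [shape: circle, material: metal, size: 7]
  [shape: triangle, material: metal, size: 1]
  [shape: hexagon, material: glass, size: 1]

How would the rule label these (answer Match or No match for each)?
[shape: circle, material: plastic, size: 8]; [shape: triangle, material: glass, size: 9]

The classifier is using: material is not metal AND size ≥ 2.
[shape: circle, material: plastic, size: 8] → material is plastic, size = 8 → Match. [shape: triangle, material: glass, size: 9] → material is glass, size = 9 → Match.

Match, Match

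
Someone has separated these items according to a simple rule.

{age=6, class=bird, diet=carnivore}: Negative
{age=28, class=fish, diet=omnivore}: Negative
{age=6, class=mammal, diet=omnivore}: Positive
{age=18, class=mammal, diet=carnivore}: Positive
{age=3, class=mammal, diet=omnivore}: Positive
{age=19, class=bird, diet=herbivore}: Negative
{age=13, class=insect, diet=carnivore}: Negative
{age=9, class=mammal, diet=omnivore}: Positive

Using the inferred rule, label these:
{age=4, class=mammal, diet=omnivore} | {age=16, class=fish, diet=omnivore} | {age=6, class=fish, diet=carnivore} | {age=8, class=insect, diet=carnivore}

Positive, Negative, Negative, Negative

All 'Positive' examples share one property — class is mammal — and every 'Negative' example lacks it.
{age=4, class=mammal, diet=omnivore}: class is mammal, passes → Positive.
{age=16, class=fish, diet=omnivore}: class is fish, does not satisfy this → Negative.
{age=6, class=fish, diet=carnivore}: class is fish, does not satisfy this → Negative.
{age=8, class=insect, diet=carnivore}: class is insect, does not satisfy this → Negative.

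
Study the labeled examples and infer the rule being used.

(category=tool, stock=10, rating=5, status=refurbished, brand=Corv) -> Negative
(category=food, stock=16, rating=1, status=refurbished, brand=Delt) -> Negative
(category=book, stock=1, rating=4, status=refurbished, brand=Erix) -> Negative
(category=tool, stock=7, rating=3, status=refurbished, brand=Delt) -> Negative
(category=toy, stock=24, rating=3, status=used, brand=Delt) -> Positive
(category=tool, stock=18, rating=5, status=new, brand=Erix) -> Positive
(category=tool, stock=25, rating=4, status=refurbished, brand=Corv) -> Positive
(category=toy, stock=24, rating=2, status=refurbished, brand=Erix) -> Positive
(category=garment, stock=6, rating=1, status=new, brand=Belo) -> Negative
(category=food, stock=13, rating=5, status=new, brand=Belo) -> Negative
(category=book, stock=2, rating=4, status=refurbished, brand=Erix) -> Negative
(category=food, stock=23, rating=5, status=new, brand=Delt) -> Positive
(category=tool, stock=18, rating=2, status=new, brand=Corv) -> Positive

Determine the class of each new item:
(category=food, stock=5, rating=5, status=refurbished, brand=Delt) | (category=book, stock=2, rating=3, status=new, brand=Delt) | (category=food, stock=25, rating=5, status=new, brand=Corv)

'Positive' ⟺ stock ≥ 18.
Negative: (category=food, stock=5, rating=5, status=refurbished, brand=Delt), since stock = 5. Negative: (category=book, stock=2, rating=3, status=new, brand=Delt), since stock = 2. Positive: (category=food, stock=25, rating=5, status=new, brand=Corv), since stock = 25.

Negative, Negative, Positive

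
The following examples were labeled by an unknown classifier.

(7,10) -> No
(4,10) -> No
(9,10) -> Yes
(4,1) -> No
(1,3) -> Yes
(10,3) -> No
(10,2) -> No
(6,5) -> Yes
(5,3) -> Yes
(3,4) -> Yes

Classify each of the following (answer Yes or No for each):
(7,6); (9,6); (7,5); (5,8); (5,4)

Yes, No, Yes, No, Yes

One predicate separates the groups cleanly: |first − second| ≤ 2.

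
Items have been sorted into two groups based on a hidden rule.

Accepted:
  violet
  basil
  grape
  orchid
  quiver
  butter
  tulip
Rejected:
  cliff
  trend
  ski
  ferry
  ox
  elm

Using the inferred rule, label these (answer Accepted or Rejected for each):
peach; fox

Accepted, Rejected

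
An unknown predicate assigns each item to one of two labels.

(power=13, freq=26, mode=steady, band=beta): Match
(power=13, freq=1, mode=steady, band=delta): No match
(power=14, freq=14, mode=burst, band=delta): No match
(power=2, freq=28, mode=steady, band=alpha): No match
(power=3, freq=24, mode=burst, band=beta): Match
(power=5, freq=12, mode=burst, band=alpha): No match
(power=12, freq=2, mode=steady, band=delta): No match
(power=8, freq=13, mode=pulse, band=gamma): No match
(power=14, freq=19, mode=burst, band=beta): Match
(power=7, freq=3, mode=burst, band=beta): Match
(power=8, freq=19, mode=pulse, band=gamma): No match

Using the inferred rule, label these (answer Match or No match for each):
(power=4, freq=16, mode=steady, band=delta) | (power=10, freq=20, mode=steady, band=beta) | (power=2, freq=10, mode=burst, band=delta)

All 'Match' examples share one property — band is beta — and every 'No match' example lacks it.

No match, Match, No match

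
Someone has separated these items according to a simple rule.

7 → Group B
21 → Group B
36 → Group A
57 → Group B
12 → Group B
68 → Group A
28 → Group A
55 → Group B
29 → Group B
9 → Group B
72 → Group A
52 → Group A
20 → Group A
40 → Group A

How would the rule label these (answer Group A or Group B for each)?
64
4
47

Group A, Group B, Group B

The distinguishing property — even AND at least 20 — holds for all the 'Group A' cases and none of the 'Group B' cases.
64: 64 is even, 64 ≥ 20 — passes, so Group A.
4: 4 is even, 4 < 20 — does not fit, so Group B.
47: 47 is odd, 47 ≥ 20 — does not fit, so Group B.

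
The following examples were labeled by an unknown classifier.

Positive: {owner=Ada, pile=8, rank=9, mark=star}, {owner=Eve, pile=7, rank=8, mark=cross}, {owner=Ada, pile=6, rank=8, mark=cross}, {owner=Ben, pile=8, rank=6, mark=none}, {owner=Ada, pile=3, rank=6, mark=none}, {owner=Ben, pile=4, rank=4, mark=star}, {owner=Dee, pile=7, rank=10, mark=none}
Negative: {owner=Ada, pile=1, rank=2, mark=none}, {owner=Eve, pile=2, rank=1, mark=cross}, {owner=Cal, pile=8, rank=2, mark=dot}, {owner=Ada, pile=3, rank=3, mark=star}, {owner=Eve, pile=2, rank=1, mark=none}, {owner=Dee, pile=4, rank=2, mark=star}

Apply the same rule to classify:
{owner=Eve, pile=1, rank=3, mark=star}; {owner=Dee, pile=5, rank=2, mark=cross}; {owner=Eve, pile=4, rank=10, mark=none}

Negative, Negative, Positive

The classifier is using: rank ≥ 4.
{owner=Eve, pile=1, rank=3, mark=star}: Negative (rank = 3).
{owner=Dee, pile=5, rank=2, mark=cross}: Negative (rank = 2).
{owner=Eve, pile=4, rank=10, mark=none}: Positive (rank = 10).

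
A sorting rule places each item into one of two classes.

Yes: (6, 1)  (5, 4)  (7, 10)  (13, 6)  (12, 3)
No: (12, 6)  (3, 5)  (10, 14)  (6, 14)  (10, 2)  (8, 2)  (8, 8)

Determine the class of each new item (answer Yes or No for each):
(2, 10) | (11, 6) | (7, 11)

No, Yes, No

Checking candidate rules against both groups, what survives is: sum is odd.
(2, 10) → 2+10 = 12 → No.
(11, 6) → 11+6 = 17 → Yes.
(7, 11) → 7+11 = 18 → No.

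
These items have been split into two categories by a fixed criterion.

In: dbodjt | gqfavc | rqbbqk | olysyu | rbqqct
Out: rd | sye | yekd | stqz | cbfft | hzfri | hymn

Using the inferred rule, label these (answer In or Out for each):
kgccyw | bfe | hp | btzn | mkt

Checking candidate rules against both groups, what survives is: length 6.
kgccyw: In (length 6). bfe: Out (length 3). hp: Out (length 2). btzn: Out (length 4). mkt: Out (length 3).

In, Out, Out, Out, Out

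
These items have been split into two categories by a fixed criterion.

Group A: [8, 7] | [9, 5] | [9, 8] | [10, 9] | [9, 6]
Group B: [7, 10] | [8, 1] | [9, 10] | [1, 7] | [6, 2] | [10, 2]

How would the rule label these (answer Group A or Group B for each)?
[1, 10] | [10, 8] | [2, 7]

The pattern is that an item is 'Group A' exactly when: first > second AND sum ≥ 14.
[1, 10]: Group B (1 < 10, 1+10 = 11).
[10, 8]: Group A (10 > 8, 10+8 = 18).
[2, 7]: Group B (2 < 7, 2+7 = 9).

Group B, Group A, Group B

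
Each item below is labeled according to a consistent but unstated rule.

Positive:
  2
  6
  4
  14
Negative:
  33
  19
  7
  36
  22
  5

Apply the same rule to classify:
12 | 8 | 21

Positive, Positive, Negative

'Positive' ⟺ even AND at most 14.
Positive: 12, since 12 is even, 12 ≤ 14. Positive: 8, since 8 is even, 8 ≤ 14. Negative: 21, since 21 is odd, 21 > 14.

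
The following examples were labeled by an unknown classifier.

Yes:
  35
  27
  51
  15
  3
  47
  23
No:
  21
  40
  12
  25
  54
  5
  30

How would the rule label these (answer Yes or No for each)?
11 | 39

Comparing the two groups points to one rule — ≡ 3 (mod 4).

Yes, Yes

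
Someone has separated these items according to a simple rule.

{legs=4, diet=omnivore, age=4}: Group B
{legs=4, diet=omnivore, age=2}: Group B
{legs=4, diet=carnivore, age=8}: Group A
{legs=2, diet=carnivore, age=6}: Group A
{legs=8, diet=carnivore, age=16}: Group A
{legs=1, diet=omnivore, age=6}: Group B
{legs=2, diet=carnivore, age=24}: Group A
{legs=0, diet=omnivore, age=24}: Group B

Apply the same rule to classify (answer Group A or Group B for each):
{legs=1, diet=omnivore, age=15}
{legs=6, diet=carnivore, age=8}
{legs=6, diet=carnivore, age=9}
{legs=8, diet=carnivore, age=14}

The common property of the 'Group A' items is: diet is carnivore. No 'Group B' item has it.
{legs=1, diet=omnivore, age=15}: Group B (diet is omnivore).
{legs=6, diet=carnivore, age=8}: Group A (diet is carnivore).
{legs=6, diet=carnivore, age=9}: Group A (diet is carnivore).
{legs=8, diet=carnivore, age=14}: Group A (diet is carnivore).

Group B, Group A, Group A, Group A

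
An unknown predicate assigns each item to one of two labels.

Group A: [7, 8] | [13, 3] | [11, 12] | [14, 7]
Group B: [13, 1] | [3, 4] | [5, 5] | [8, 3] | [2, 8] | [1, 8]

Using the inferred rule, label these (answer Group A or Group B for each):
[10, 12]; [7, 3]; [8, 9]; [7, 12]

The simplest hypothesis consistent with all the labels is: sum ≥ 15.

Group A, Group B, Group A, Group A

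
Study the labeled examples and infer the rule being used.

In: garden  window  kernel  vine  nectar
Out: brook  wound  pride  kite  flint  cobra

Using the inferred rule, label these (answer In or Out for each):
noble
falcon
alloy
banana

Out, In, Out, In

All 'In' examples share one property — even length AND contains 'n' — and every 'Out' example lacks it.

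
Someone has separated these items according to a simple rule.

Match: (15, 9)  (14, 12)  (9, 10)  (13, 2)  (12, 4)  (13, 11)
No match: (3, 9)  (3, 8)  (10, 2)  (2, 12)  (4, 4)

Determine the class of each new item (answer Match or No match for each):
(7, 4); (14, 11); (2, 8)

One predicate separates the groups cleanly: sum ≥ 15.

No match, Match, No match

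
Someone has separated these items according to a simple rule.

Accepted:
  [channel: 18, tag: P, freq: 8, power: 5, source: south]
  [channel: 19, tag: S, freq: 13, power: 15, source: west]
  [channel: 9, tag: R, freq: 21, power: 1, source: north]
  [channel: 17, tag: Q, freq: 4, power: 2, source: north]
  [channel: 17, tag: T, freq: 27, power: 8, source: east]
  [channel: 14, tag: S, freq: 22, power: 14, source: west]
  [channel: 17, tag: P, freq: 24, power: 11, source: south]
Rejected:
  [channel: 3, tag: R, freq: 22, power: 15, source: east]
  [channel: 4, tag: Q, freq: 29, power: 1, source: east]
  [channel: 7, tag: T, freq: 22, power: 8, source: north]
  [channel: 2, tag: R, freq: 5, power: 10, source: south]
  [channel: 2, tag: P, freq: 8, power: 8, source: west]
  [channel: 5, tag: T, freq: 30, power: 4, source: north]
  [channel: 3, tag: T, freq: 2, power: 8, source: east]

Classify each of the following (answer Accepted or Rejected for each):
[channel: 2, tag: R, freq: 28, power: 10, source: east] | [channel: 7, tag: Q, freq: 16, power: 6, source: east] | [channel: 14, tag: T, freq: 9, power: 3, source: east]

Rejected, Rejected, Accepted

Rule: channel ≥ 9. This holds for each 'Accepted' example and fails for each 'Rejected' one.
[channel: 2, tag: R, freq: 28, power: 10, source: east] → channel = 2 → Rejected. [channel: 7, tag: Q, freq: 16, power: 6, source: east] → channel = 7 → Rejected. [channel: 14, tag: T, freq: 9, power: 3, source: east] → channel = 14 → Accepted.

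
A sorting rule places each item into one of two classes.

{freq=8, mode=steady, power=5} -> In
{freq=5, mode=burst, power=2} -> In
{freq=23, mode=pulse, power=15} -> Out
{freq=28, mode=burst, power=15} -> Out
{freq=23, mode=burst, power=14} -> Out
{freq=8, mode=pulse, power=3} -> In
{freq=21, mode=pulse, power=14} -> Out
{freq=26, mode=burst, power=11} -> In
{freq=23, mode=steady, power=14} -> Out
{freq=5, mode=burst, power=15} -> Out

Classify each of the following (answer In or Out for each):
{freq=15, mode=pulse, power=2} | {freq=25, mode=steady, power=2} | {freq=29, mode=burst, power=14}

In, In, Out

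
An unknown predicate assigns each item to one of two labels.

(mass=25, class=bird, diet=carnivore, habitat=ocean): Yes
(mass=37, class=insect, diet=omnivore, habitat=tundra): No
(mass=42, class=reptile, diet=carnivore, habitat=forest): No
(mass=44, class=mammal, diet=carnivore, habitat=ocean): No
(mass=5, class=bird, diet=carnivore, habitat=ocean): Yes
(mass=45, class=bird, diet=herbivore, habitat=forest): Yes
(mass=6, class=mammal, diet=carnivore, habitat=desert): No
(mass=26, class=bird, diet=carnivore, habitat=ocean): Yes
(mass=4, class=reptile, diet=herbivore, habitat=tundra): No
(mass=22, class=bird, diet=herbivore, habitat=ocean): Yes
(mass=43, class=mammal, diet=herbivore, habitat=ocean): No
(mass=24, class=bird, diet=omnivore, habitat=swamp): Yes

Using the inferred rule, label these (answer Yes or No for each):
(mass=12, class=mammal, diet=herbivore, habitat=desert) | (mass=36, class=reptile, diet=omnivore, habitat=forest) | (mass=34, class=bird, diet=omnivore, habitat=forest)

Every 'Yes' example satisfies: class is bird. None of the 'No' examples do.
(mass=12, class=mammal, diet=herbivore, habitat=desert): class is mammal, does not fit → No.
(mass=36, class=reptile, diet=omnivore, habitat=forest): class is reptile, does not fit → No.
(mass=34, class=bird, diet=omnivore, habitat=forest): class is bird, checks out → Yes.

No, No, Yes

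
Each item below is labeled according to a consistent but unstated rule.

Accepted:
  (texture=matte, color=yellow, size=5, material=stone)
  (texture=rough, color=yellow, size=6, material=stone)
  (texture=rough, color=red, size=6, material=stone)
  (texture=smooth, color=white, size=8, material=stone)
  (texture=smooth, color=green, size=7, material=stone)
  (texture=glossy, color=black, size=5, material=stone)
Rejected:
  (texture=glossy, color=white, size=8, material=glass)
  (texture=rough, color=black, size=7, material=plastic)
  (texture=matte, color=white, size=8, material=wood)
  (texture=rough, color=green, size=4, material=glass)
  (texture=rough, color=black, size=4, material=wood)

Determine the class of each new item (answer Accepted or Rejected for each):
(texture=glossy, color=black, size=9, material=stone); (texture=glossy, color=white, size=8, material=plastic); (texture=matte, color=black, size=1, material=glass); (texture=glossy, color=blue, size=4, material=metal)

Accepted, Rejected, Rejected, Rejected

'Accepted' ⟺ material is stone.
(texture=glossy, color=black, size=9, material=stone): material is stone — passes, so Accepted.
(texture=glossy, color=white, size=8, material=plastic): material is plastic — does not pass, so Rejected.
(texture=matte, color=black, size=1, material=glass): material is glass — does not pass, so Rejected.
(texture=glossy, color=blue, size=4, material=metal): material is metal — does not pass, so Rejected.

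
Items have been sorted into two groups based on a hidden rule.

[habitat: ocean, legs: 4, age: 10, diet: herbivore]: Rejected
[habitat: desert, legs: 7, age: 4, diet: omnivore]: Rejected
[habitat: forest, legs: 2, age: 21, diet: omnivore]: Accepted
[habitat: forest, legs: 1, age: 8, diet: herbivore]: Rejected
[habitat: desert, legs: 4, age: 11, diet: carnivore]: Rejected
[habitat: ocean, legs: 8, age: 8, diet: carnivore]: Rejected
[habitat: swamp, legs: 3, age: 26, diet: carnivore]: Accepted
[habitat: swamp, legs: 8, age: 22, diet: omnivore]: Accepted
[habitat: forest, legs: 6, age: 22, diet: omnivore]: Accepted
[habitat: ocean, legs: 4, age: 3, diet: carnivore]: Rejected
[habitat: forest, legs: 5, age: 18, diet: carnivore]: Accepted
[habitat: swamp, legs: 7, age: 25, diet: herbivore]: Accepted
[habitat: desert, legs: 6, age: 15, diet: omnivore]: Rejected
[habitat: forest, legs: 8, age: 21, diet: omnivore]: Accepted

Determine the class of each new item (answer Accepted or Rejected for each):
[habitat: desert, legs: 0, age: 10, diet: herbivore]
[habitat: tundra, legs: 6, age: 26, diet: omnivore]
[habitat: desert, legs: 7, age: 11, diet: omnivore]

Rejected, Accepted, Rejected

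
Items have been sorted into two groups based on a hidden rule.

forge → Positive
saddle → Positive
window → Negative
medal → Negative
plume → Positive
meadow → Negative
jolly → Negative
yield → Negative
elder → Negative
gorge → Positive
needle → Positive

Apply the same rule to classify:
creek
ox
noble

The pattern is that an item is 'Positive' exactly when: ends with 'e'.

Negative, Negative, Positive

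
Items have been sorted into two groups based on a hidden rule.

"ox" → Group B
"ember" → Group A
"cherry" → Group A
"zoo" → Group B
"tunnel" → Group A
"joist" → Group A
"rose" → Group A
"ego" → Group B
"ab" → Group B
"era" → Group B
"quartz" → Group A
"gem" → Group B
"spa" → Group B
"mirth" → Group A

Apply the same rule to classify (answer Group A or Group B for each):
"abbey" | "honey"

Group A, Group A

The common property of the 'Group A' items is: length ≥ 4. No 'Group B' item has it.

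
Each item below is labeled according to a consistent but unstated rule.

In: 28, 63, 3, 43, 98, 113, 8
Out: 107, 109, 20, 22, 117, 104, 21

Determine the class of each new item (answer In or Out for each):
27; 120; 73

Out, Out, In

The classifier is using: ≡ 3 (mod 5).
Out: 27, since 27 mod 5 = 2.
Out: 120, since 120 mod 5 = 0.
In: 73, since 73 mod 5 = 3.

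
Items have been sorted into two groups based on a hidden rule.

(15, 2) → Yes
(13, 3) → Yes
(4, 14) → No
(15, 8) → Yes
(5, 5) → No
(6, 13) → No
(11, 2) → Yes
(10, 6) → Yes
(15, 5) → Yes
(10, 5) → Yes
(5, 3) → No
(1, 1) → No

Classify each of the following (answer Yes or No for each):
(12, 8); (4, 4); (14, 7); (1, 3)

Yes, No, Yes, No

The common property of the 'Yes' items is: first ≥ 8. No 'No' item has it.
(12, 8): first 12, fits → Yes.
(4, 4): first 4, does not pass → No.
(14, 7): first 14, fits → Yes.
(1, 3): first 1, does not pass → No.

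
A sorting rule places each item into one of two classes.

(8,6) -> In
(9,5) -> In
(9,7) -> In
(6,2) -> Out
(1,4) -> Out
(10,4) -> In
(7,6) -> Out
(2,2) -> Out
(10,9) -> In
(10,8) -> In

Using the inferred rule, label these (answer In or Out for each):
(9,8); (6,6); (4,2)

Every 'In' example satisfies: sum ≥ 14. None of the 'Out' examples do.

In, Out, Out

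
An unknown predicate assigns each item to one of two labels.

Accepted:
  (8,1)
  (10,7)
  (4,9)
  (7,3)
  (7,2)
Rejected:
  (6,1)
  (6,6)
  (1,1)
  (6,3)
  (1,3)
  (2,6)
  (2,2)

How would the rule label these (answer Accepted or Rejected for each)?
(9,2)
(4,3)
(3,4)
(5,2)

Accepted, Rejected, Rejected, Rejected

The distinguishing property — max ≥ 7 — holds for all the 'Accepted' cases and none of the 'Rejected' cases.
(9,2): Accepted (max 9). (4,3): Rejected (max 4). (3,4): Rejected (max 4). (5,2): Rejected (max 5).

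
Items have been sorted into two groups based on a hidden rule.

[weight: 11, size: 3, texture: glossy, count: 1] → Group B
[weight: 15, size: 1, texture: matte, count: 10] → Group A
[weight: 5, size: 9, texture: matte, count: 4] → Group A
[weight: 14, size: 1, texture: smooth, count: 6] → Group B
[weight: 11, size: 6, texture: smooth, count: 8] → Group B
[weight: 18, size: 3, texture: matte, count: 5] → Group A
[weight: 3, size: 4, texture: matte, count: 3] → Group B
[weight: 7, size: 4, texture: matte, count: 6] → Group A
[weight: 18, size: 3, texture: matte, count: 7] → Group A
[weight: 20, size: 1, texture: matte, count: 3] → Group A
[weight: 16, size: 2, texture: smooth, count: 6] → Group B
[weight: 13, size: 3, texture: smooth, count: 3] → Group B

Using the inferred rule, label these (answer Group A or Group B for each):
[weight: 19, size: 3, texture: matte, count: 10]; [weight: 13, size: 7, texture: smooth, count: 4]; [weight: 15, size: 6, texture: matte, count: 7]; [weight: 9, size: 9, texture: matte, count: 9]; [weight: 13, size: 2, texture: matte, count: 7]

Group A, Group B, Group A, Group A, Group A

The pattern is that an item is 'Group A' exactly when: texture is matte AND weight ≥ 5.
[weight: 19, size: 3, texture: matte, count: 10] — texture is matte, weight = 19, hence Group A.
[weight: 13, size: 7, texture: smooth, count: 4] — texture is smooth, weight = 13, hence Group B.
[weight: 15, size: 6, texture: matte, count: 7] — texture is matte, weight = 15, hence Group A.
[weight: 9, size: 9, texture: matte, count: 9] — texture is matte, weight = 9, hence Group A.
[weight: 13, size: 2, texture: matte, count: 7] — texture is matte, weight = 13, hence Group A.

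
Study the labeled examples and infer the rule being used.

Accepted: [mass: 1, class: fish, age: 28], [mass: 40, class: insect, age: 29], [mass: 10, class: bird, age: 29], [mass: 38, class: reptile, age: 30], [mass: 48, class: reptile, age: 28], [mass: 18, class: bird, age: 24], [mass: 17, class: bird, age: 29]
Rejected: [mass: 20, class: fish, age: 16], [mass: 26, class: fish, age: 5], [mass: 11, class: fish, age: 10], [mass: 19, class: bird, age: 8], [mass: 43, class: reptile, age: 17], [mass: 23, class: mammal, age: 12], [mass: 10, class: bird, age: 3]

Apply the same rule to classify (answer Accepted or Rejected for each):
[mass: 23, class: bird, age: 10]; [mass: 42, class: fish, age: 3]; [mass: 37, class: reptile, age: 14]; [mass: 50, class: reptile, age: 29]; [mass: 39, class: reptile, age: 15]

Rejected, Rejected, Rejected, Accepted, Rejected

All 'Accepted' examples share one property — age ≥ 24 — and every 'Rejected' example lacks it.
[mass: 23, class: bird, age: 10] — age = 10, hence Rejected.
[mass: 42, class: fish, age: 3] — age = 3, hence Rejected.
[mass: 37, class: reptile, age: 14] — age = 14, hence Rejected.
[mass: 50, class: reptile, age: 29] — age = 29, hence Accepted.
[mass: 39, class: reptile, age: 15] — age = 15, hence Rejected.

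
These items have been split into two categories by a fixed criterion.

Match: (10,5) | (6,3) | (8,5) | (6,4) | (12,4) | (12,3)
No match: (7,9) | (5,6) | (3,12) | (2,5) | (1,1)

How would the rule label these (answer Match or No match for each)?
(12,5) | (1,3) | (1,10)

Match, No match, No match

'Match' ⟺ first > second.
(12,5) → 12 > 5 → Match. (1,3) → 1 < 3 → No match. (1,10) → 1 < 10 → No match.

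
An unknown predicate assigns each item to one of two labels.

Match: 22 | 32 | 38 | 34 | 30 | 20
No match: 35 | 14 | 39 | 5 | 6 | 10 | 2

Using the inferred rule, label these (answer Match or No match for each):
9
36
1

No match, Match, No match

Rule: even AND at least 20. This holds for each 'Match' example and fails for each 'No match' one.
No match: 9, since 9 is odd, 9 < 20. Match: 36, since 36 is even, 36 ≥ 20. No match: 1, since 1 is odd, 1 < 20.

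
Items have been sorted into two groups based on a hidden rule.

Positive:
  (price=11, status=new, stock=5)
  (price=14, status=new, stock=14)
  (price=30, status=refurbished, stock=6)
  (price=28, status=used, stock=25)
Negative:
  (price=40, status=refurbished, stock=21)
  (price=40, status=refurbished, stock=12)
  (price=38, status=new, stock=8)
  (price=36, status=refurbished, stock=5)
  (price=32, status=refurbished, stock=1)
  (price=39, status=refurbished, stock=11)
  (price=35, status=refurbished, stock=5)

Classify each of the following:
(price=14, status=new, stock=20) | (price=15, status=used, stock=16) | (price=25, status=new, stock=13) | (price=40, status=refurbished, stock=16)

Positive, Positive, Positive, Negative

The distinguishing property — price ≤ 30 — holds for all the 'Positive' cases and none of the 'Negative' cases.
(price=14, status=new, stock=20): Positive (price = 14). (price=15, status=used, stock=16): Positive (price = 15). (price=25, status=new, stock=13): Positive (price = 25). (price=40, status=refurbished, stock=16): Negative (price = 40).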